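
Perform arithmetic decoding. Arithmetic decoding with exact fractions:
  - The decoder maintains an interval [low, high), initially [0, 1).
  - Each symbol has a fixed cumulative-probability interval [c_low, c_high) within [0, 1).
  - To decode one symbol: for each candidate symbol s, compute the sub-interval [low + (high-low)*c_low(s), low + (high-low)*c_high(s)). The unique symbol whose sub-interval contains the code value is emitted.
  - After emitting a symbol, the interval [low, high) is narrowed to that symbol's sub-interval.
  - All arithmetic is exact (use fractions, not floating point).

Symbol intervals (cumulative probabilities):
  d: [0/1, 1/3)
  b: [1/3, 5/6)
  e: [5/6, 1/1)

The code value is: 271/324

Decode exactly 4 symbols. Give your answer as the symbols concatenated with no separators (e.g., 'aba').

Answer: eddd

Derivation:
Step 1: interval [0/1, 1/1), width = 1/1 - 0/1 = 1/1
  'd': [0/1 + 1/1*0/1, 0/1 + 1/1*1/3) = [0/1, 1/3)
  'b': [0/1 + 1/1*1/3, 0/1 + 1/1*5/6) = [1/3, 5/6)
  'e': [0/1 + 1/1*5/6, 0/1 + 1/1*1/1) = [5/6, 1/1) <- contains code 271/324
  emit 'e', narrow to [5/6, 1/1)
Step 2: interval [5/6, 1/1), width = 1/1 - 5/6 = 1/6
  'd': [5/6 + 1/6*0/1, 5/6 + 1/6*1/3) = [5/6, 8/9) <- contains code 271/324
  'b': [5/6 + 1/6*1/3, 5/6 + 1/6*5/6) = [8/9, 35/36)
  'e': [5/6 + 1/6*5/6, 5/6 + 1/6*1/1) = [35/36, 1/1)
  emit 'd', narrow to [5/6, 8/9)
Step 3: interval [5/6, 8/9), width = 8/9 - 5/6 = 1/18
  'd': [5/6 + 1/18*0/1, 5/6 + 1/18*1/3) = [5/6, 23/27) <- contains code 271/324
  'b': [5/6 + 1/18*1/3, 5/6 + 1/18*5/6) = [23/27, 95/108)
  'e': [5/6 + 1/18*5/6, 5/6 + 1/18*1/1) = [95/108, 8/9)
  emit 'd', narrow to [5/6, 23/27)
Step 4: interval [5/6, 23/27), width = 23/27 - 5/6 = 1/54
  'd': [5/6 + 1/54*0/1, 5/6 + 1/54*1/3) = [5/6, 68/81) <- contains code 271/324
  'b': [5/6 + 1/54*1/3, 5/6 + 1/54*5/6) = [68/81, 275/324)
  'e': [5/6 + 1/54*5/6, 5/6 + 1/54*1/1) = [275/324, 23/27)
  emit 'd', narrow to [5/6, 68/81)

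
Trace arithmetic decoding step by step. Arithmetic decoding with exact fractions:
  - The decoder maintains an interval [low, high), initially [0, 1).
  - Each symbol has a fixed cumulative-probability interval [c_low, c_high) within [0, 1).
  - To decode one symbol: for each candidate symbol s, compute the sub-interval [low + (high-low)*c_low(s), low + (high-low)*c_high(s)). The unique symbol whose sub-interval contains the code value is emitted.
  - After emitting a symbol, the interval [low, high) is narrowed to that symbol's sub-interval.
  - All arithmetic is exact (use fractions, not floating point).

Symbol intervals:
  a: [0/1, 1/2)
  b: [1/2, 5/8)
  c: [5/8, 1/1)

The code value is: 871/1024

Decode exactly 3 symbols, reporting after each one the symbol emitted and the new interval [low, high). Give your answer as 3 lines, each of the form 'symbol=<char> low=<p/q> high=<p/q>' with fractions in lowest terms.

Step 1: interval [0/1, 1/1), width = 1/1 - 0/1 = 1/1
  'a': [0/1 + 1/1*0/1, 0/1 + 1/1*1/2) = [0/1, 1/2)
  'b': [0/1 + 1/1*1/2, 0/1 + 1/1*5/8) = [1/2, 5/8)
  'c': [0/1 + 1/1*5/8, 0/1 + 1/1*1/1) = [5/8, 1/1) <- contains code 871/1024
  emit 'c', narrow to [5/8, 1/1)
Step 2: interval [5/8, 1/1), width = 1/1 - 5/8 = 3/8
  'a': [5/8 + 3/8*0/1, 5/8 + 3/8*1/2) = [5/8, 13/16)
  'b': [5/8 + 3/8*1/2, 5/8 + 3/8*5/8) = [13/16, 55/64) <- contains code 871/1024
  'c': [5/8 + 3/8*5/8, 5/8 + 3/8*1/1) = [55/64, 1/1)
  emit 'b', narrow to [13/16, 55/64)
Step 3: interval [13/16, 55/64), width = 55/64 - 13/16 = 3/64
  'a': [13/16 + 3/64*0/1, 13/16 + 3/64*1/2) = [13/16, 107/128)
  'b': [13/16 + 3/64*1/2, 13/16 + 3/64*5/8) = [107/128, 431/512)
  'c': [13/16 + 3/64*5/8, 13/16 + 3/64*1/1) = [431/512, 55/64) <- contains code 871/1024
  emit 'c', narrow to [431/512, 55/64)

Answer: symbol=c low=5/8 high=1/1
symbol=b low=13/16 high=55/64
symbol=c low=431/512 high=55/64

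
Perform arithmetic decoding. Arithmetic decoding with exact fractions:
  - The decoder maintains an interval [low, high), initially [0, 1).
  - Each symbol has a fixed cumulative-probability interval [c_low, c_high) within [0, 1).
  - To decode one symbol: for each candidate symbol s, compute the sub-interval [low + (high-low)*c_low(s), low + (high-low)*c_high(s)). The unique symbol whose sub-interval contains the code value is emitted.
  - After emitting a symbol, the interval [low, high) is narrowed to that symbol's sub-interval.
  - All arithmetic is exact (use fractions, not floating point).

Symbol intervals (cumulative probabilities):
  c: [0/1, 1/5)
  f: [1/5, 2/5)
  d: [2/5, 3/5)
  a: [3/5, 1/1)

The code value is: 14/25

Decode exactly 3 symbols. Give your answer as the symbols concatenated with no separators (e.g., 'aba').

Answer: dad

Derivation:
Step 1: interval [0/1, 1/1), width = 1/1 - 0/1 = 1/1
  'c': [0/1 + 1/1*0/1, 0/1 + 1/1*1/5) = [0/1, 1/5)
  'f': [0/1 + 1/1*1/5, 0/1 + 1/1*2/5) = [1/5, 2/5)
  'd': [0/1 + 1/1*2/5, 0/1 + 1/1*3/5) = [2/5, 3/5) <- contains code 14/25
  'a': [0/1 + 1/1*3/5, 0/1 + 1/1*1/1) = [3/5, 1/1)
  emit 'd', narrow to [2/5, 3/5)
Step 2: interval [2/5, 3/5), width = 3/5 - 2/5 = 1/5
  'c': [2/5 + 1/5*0/1, 2/5 + 1/5*1/5) = [2/5, 11/25)
  'f': [2/5 + 1/5*1/5, 2/5 + 1/5*2/5) = [11/25, 12/25)
  'd': [2/5 + 1/5*2/5, 2/5 + 1/5*3/5) = [12/25, 13/25)
  'a': [2/5 + 1/5*3/5, 2/5 + 1/5*1/1) = [13/25, 3/5) <- contains code 14/25
  emit 'a', narrow to [13/25, 3/5)
Step 3: interval [13/25, 3/5), width = 3/5 - 13/25 = 2/25
  'c': [13/25 + 2/25*0/1, 13/25 + 2/25*1/5) = [13/25, 67/125)
  'f': [13/25 + 2/25*1/5, 13/25 + 2/25*2/5) = [67/125, 69/125)
  'd': [13/25 + 2/25*2/5, 13/25 + 2/25*3/5) = [69/125, 71/125) <- contains code 14/25
  'a': [13/25 + 2/25*3/5, 13/25 + 2/25*1/1) = [71/125, 3/5)
  emit 'd', narrow to [69/125, 71/125)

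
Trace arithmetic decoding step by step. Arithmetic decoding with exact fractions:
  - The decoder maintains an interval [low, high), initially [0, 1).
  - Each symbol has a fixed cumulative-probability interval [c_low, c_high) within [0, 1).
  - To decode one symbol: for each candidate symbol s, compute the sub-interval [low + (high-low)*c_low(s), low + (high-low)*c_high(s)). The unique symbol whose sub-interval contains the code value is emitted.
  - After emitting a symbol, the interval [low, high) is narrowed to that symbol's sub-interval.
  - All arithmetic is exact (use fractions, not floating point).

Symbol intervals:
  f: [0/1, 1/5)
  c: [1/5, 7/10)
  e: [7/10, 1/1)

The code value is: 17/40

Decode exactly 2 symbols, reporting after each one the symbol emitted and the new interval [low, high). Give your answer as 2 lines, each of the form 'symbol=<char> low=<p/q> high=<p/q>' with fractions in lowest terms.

Step 1: interval [0/1, 1/1), width = 1/1 - 0/1 = 1/1
  'f': [0/1 + 1/1*0/1, 0/1 + 1/1*1/5) = [0/1, 1/5)
  'c': [0/1 + 1/1*1/5, 0/1 + 1/1*7/10) = [1/5, 7/10) <- contains code 17/40
  'e': [0/1 + 1/1*7/10, 0/1 + 1/1*1/1) = [7/10, 1/1)
  emit 'c', narrow to [1/5, 7/10)
Step 2: interval [1/5, 7/10), width = 7/10 - 1/5 = 1/2
  'f': [1/5 + 1/2*0/1, 1/5 + 1/2*1/5) = [1/5, 3/10)
  'c': [1/5 + 1/2*1/5, 1/5 + 1/2*7/10) = [3/10, 11/20) <- contains code 17/40
  'e': [1/5 + 1/2*7/10, 1/5 + 1/2*1/1) = [11/20, 7/10)
  emit 'c', narrow to [3/10, 11/20)

Answer: symbol=c low=1/5 high=7/10
symbol=c low=3/10 high=11/20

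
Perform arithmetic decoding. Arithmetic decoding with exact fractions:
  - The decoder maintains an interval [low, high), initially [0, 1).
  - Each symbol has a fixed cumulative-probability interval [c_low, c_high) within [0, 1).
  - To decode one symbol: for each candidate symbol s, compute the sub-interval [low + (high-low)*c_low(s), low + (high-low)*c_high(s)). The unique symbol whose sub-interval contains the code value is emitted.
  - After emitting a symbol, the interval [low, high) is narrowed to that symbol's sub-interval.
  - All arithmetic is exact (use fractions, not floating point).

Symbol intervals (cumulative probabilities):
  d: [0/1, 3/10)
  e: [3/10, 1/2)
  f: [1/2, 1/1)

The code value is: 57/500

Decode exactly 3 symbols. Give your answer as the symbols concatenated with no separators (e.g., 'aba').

Step 1: interval [0/1, 1/1), width = 1/1 - 0/1 = 1/1
  'd': [0/1 + 1/1*0/1, 0/1 + 1/1*3/10) = [0/1, 3/10) <- contains code 57/500
  'e': [0/1 + 1/1*3/10, 0/1 + 1/1*1/2) = [3/10, 1/2)
  'f': [0/1 + 1/1*1/2, 0/1 + 1/1*1/1) = [1/2, 1/1)
  emit 'd', narrow to [0/1, 3/10)
Step 2: interval [0/1, 3/10), width = 3/10 - 0/1 = 3/10
  'd': [0/1 + 3/10*0/1, 0/1 + 3/10*3/10) = [0/1, 9/100)
  'e': [0/1 + 3/10*3/10, 0/1 + 3/10*1/2) = [9/100, 3/20) <- contains code 57/500
  'f': [0/1 + 3/10*1/2, 0/1 + 3/10*1/1) = [3/20, 3/10)
  emit 'e', narrow to [9/100, 3/20)
Step 3: interval [9/100, 3/20), width = 3/20 - 9/100 = 3/50
  'd': [9/100 + 3/50*0/1, 9/100 + 3/50*3/10) = [9/100, 27/250)
  'e': [9/100 + 3/50*3/10, 9/100 + 3/50*1/2) = [27/250, 3/25) <- contains code 57/500
  'f': [9/100 + 3/50*1/2, 9/100 + 3/50*1/1) = [3/25, 3/20)
  emit 'e', narrow to [27/250, 3/25)

Answer: dee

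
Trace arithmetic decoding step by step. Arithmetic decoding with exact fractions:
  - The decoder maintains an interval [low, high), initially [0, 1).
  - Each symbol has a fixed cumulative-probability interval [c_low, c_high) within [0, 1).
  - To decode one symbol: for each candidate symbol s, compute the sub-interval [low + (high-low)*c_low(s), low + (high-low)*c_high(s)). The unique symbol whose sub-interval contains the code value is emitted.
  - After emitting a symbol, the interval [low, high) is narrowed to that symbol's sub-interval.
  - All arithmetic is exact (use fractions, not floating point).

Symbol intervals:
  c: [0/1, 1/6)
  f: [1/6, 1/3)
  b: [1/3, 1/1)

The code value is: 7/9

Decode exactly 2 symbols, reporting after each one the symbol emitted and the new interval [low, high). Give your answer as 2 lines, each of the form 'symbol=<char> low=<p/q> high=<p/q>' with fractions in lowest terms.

Step 1: interval [0/1, 1/1), width = 1/1 - 0/1 = 1/1
  'c': [0/1 + 1/1*0/1, 0/1 + 1/1*1/6) = [0/1, 1/6)
  'f': [0/1 + 1/1*1/6, 0/1 + 1/1*1/3) = [1/6, 1/3)
  'b': [0/1 + 1/1*1/3, 0/1 + 1/1*1/1) = [1/3, 1/1) <- contains code 7/9
  emit 'b', narrow to [1/3, 1/1)
Step 2: interval [1/3, 1/1), width = 1/1 - 1/3 = 2/3
  'c': [1/3 + 2/3*0/1, 1/3 + 2/3*1/6) = [1/3, 4/9)
  'f': [1/3 + 2/3*1/6, 1/3 + 2/3*1/3) = [4/9, 5/9)
  'b': [1/3 + 2/3*1/3, 1/3 + 2/3*1/1) = [5/9, 1/1) <- contains code 7/9
  emit 'b', narrow to [5/9, 1/1)

Answer: symbol=b low=1/3 high=1/1
symbol=b low=5/9 high=1/1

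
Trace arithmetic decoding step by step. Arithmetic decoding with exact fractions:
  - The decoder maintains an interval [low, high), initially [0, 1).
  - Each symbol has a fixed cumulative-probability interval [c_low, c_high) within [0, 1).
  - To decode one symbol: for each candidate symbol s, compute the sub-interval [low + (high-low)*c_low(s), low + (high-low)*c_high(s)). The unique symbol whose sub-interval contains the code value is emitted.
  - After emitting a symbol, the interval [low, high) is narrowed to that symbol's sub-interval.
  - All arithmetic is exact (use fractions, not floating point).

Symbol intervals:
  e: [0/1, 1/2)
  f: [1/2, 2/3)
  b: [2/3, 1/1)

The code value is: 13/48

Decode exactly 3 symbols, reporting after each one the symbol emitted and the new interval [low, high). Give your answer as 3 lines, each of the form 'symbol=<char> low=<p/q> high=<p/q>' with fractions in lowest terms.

Step 1: interval [0/1, 1/1), width = 1/1 - 0/1 = 1/1
  'e': [0/1 + 1/1*0/1, 0/1 + 1/1*1/2) = [0/1, 1/2) <- contains code 13/48
  'f': [0/1 + 1/1*1/2, 0/1 + 1/1*2/3) = [1/2, 2/3)
  'b': [0/1 + 1/1*2/3, 0/1 + 1/1*1/1) = [2/3, 1/1)
  emit 'e', narrow to [0/1, 1/2)
Step 2: interval [0/1, 1/2), width = 1/2 - 0/1 = 1/2
  'e': [0/1 + 1/2*0/1, 0/1 + 1/2*1/2) = [0/1, 1/4)
  'f': [0/1 + 1/2*1/2, 0/1 + 1/2*2/3) = [1/4, 1/3) <- contains code 13/48
  'b': [0/1 + 1/2*2/3, 0/1 + 1/2*1/1) = [1/3, 1/2)
  emit 'f', narrow to [1/4, 1/3)
Step 3: interval [1/4, 1/3), width = 1/3 - 1/4 = 1/12
  'e': [1/4 + 1/12*0/1, 1/4 + 1/12*1/2) = [1/4, 7/24) <- contains code 13/48
  'f': [1/4 + 1/12*1/2, 1/4 + 1/12*2/3) = [7/24, 11/36)
  'b': [1/4 + 1/12*2/3, 1/4 + 1/12*1/1) = [11/36, 1/3)
  emit 'e', narrow to [1/4, 7/24)

Answer: symbol=e low=0/1 high=1/2
symbol=f low=1/4 high=1/3
symbol=e low=1/4 high=7/24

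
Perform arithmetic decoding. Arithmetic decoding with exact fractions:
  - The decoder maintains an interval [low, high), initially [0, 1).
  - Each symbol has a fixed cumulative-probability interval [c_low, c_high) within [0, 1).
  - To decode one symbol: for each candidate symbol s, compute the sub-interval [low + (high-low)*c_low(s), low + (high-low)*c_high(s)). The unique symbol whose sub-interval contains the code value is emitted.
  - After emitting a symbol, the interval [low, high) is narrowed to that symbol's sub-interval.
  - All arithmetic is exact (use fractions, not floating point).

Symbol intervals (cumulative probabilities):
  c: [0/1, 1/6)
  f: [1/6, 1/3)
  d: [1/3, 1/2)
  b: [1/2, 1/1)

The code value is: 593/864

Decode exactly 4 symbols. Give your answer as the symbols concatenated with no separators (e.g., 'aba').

Step 1: interval [0/1, 1/1), width = 1/1 - 0/1 = 1/1
  'c': [0/1 + 1/1*0/1, 0/1 + 1/1*1/6) = [0/1, 1/6)
  'f': [0/1 + 1/1*1/6, 0/1 + 1/1*1/3) = [1/6, 1/3)
  'd': [0/1 + 1/1*1/3, 0/1 + 1/1*1/2) = [1/3, 1/2)
  'b': [0/1 + 1/1*1/2, 0/1 + 1/1*1/1) = [1/2, 1/1) <- contains code 593/864
  emit 'b', narrow to [1/2, 1/1)
Step 2: interval [1/2, 1/1), width = 1/1 - 1/2 = 1/2
  'c': [1/2 + 1/2*0/1, 1/2 + 1/2*1/6) = [1/2, 7/12)
  'f': [1/2 + 1/2*1/6, 1/2 + 1/2*1/3) = [7/12, 2/3)
  'd': [1/2 + 1/2*1/3, 1/2 + 1/2*1/2) = [2/3, 3/4) <- contains code 593/864
  'b': [1/2 + 1/2*1/2, 1/2 + 1/2*1/1) = [3/4, 1/1)
  emit 'd', narrow to [2/3, 3/4)
Step 3: interval [2/3, 3/4), width = 3/4 - 2/3 = 1/12
  'c': [2/3 + 1/12*0/1, 2/3 + 1/12*1/6) = [2/3, 49/72)
  'f': [2/3 + 1/12*1/6, 2/3 + 1/12*1/3) = [49/72, 25/36) <- contains code 593/864
  'd': [2/3 + 1/12*1/3, 2/3 + 1/12*1/2) = [25/36, 17/24)
  'b': [2/3 + 1/12*1/2, 2/3 + 1/12*1/1) = [17/24, 3/4)
  emit 'f', narrow to [49/72, 25/36)
Step 4: interval [49/72, 25/36), width = 25/36 - 49/72 = 1/72
  'c': [49/72 + 1/72*0/1, 49/72 + 1/72*1/6) = [49/72, 295/432)
  'f': [49/72 + 1/72*1/6, 49/72 + 1/72*1/3) = [295/432, 37/54)
  'd': [49/72 + 1/72*1/3, 49/72 + 1/72*1/2) = [37/54, 11/16) <- contains code 593/864
  'b': [49/72 + 1/72*1/2, 49/72 + 1/72*1/1) = [11/16, 25/36)
  emit 'd', narrow to [37/54, 11/16)

Answer: bdfd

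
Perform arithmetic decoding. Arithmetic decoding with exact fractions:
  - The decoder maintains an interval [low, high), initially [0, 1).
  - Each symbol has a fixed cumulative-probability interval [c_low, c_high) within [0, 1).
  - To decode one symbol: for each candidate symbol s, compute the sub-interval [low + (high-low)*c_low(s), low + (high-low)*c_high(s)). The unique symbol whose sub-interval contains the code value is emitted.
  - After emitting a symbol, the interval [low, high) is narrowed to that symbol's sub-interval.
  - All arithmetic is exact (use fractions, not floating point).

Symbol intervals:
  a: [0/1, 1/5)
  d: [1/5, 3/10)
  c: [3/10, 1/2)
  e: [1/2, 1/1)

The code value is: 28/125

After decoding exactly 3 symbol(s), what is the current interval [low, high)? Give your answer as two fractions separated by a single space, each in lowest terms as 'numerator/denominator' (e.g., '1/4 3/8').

Step 1: interval [0/1, 1/1), width = 1/1 - 0/1 = 1/1
  'a': [0/1 + 1/1*0/1, 0/1 + 1/1*1/5) = [0/1, 1/5)
  'd': [0/1 + 1/1*1/5, 0/1 + 1/1*3/10) = [1/5, 3/10) <- contains code 28/125
  'c': [0/1 + 1/1*3/10, 0/1 + 1/1*1/2) = [3/10, 1/2)
  'e': [0/1 + 1/1*1/2, 0/1 + 1/1*1/1) = [1/2, 1/1)
  emit 'd', narrow to [1/5, 3/10)
Step 2: interval [1/5, 3/10), width = 3/10 - 1/5 = 1/10
  'a': [1/5 + 1/10*0/1, 1/5 + 1/10*1/5) = [1/5, 11/50)
  'd': [1/5 + 1/10*1/5, 1/5 + 1/10*3/10) = [11/50, 23/100) <- contains code 28/125
  'c': [1/5 + 1/10*3/10, 1/5 + 1/10*1/2) = [23/100, 1/4)
  'e': [1/5 + 1/10*1/2, 1/5 + 1/10*1/1) = [1/4, 3/10)
  emit 'd', narrow to [11/50, 23/100)
Step 3: interval [11/50, 23/100), width = 23/100 - 11/50 = 1/100
  'a': [11/50 + 1/100*0/1, 11/50 + 1/100*1/5) = [11/50, 111/500)
  'd': [11/50 + 1/100*1/5, 11/50 + 1/100*3/10) = [111/500, 223/1000)
  'c': [11/50 + 1/100*3/10, 11/50 + 1/100*1/2) = [223/1000, 9/40) <- contains code 28/125
  'e': [11/50 + 1/100*1/2, 11/50 + 1/100*1/1) = [9/40, 23/100)
  emit 'c', narrow to [223/1000, 9/40)

Answer: 223/1000 9/40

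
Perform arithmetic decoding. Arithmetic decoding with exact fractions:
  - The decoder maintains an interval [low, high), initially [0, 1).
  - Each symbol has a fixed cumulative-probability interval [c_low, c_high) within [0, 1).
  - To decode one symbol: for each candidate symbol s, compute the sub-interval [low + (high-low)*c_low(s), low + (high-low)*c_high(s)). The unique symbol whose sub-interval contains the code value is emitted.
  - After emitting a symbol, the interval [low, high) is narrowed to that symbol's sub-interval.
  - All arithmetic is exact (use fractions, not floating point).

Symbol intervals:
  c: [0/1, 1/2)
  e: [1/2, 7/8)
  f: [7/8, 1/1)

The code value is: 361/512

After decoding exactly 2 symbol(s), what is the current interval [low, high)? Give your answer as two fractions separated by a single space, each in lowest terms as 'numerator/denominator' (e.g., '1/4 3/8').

Step 1: interval [0/1, 1/1), width = 1/1 - 0/1 = 1/1
  'c': [0/1 + 1/1*0/1, 0/1 + 1/1*1/2) = [0/1, 1/2)
  'e': [0/1 + 1/1*1/2, 0/1 + 1/1*7/8) = [1/2, 7/8) <- contains code 361/512
  'f': [0/1 + 1/1*7/8, 0/1 + 1/1*1/1) = [7/8, 1/1)
  emit 'e', narrow to [1/2, 7/8)
Step 2: interval [1/2, 7/8), width = 7/8 - 1/2 = 3/8
  'c': [1/2 + 3/8*0/1, 1/2 + 3/8*1/2) = [1/2, 11/16)
  'e': [1/2 + 3/8*1/2, 1/2 + 3/8*7/8) = [11/16, 53/64) <- contains code 361/512
  'f': [1/2 + 3/8*7/8, 1/2 + 3/8*1/1) = [53/64, 7/8)
  emit 'e', narrow to [11/16, 53/64)

Answer: 11/16 53/64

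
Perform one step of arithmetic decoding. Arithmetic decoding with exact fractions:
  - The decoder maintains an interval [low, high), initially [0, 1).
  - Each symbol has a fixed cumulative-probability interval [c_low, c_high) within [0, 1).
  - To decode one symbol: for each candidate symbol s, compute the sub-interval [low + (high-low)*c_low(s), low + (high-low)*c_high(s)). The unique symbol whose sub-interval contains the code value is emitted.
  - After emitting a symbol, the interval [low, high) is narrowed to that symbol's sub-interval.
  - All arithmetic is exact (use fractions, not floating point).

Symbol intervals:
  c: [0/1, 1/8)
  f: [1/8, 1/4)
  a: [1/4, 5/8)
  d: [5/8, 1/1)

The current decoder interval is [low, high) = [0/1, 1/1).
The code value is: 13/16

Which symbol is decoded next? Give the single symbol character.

Answer: d

Derivation:
Interval width = high − low = 1/1 − 0/1 = 1/1
Scaled code = (code − low) / width = (13/16 − 0/1) / 1/1 = 13/16
  c: [0/1, 1/8) 
  f: [1/8, 1/4) 
  a: [1/4, 5/8) 
  d: [5/8, 1/1) ← scaled code falls here ✓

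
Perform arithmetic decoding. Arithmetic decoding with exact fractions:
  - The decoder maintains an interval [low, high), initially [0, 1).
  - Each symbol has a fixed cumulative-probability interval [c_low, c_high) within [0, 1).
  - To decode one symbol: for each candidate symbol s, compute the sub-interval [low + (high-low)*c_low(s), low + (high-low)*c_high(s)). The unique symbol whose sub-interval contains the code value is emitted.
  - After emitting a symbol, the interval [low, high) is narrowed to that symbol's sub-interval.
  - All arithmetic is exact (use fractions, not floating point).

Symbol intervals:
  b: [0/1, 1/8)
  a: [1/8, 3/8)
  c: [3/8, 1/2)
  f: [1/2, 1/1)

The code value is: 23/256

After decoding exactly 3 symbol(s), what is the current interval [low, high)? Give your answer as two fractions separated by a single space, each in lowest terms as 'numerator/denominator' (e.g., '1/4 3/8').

Step 1: interval [0/1, 1/1), width = 1/1 - 0/1 = 1/1
  'b': [0/1 + 1/1*0/1, 0/1 + 1/1*1/8) = [0/1, 1/8) <- contains code 23/256
  'a': [0/1 + 1/1*1/8, 0/1 + 1/1*3/8) = [1/8, 3/8)
  'c': [0/1 + 1/1*3/8, 0/1 + 1/1*1/2) = [3/8, 1/2)
  'f': [0/1 + 1/1*1/2, 0/1 + 1/1*1/1) = [1/2, 1/1)
  emit 'b', narrow to [0/1, 1/8)
Step 2: interval [0/1, 1/8), width = 1/8 - 0/1 = 1/8
  'b': [0/1 + 1/8*0/1, 0/1 + 1/8*1/8) = [0/1, 1/64)
  'a': [0/1 + 1/8*1/8, 0/1 + 1/8*3/8) = [1/64, 3/64)
  'c': [0/1 + 1/8*3/8, 0/1 + 1/8*1/2) = [3/64, 1/16)
  'f': [0/1 + 1/8*1/2, 0/1 + 1/8*1/1) = [1/16, 1/8) <- contains code 23/256
  emit 'f', narrow to [1/16, 1/8)
Step 3: interval [1/16, 1/8), width = 1/8 - 1/16 = 1/16
  'b': [1/16 + 1/16*0/1, 1/16 + 1/16*1/8) = [1/16, 9/128)
  'a': [1/16 + 1/16*1/8, 1/16 + 1/16*3/8) = [9/128, 11/128)
  'c': [1/16 + 1/16*3/8, 1/16 + 1/16*1/2) = [11/128, 3/32) <- contains code 23/256
  'f': [1/16 + 1/16*1/2, 1/16 + 1/16*1/1) = [3/32, 1/8)
  emit 'c', narrow to [11/128, 3/32)

Answer: 11/128 3/32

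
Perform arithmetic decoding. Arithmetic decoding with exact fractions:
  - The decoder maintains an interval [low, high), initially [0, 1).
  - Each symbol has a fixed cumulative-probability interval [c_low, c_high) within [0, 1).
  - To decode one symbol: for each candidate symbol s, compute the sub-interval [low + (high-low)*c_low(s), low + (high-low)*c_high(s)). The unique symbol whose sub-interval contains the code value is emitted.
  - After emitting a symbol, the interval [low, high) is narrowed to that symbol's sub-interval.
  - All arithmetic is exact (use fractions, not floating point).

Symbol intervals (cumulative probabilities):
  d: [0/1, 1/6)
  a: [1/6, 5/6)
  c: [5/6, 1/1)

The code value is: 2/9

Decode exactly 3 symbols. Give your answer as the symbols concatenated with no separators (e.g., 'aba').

Answer: ada

Derivation:
Step 1: interval [0/1, 1/1), width = 1/1 - 0/1 = 1/1
  'd': [0/1 + 1/1*0/1, 0/1 + 1/1*1/6) = [0/1, 1/6)
  'a': [0/1 + 1/1*1/6, 0/1 + 1/1*5/6) = [1/6, 5/6) <- contains code 2/9
  'c': [0/1 + 1/1*5/6, 0/1 + 1/1*1/1) = [5/6, 1/1)
  emit 'a', narrow to [1/6, 5/6)
Step 2: interval [1/6, 5/6), width = 5/6 - 1/6 = 2/3
  'd': [1/6 + 2/3*0/1, 1/6 + 2/3*1/6) = [1/6, 5/18) <- contains code 2/9
  'a': [1/6 + 2/3*1/6, 1/6 + 2/3*5/6) = [5/18, 13/18)
  'c': [1/6 + 2/3*5/6, 1/6 + 2/3*1/1) = [13/18, 5/6)
  emit 'd', narrow to [1/6, 5/18)
Step 3: interval [1/6, 5/18), width = 5/18 - 1/6 = 1/9
  'd': [1/6 + 1/9*0/1, 1/6 + 1/9*1/6) = [1/6, 5/27)
  'a': [1/6 + 1/9*1/6, 1/6 + 1/9*5/6) = [5/27, 7/27) <- contains code 2/9
  'c': [1/6 + 1/9*5/6, 1/6 + 1/9*1/1) = [7/27, 5/18)
  emit 'a', narrow to [5/27, 7/27)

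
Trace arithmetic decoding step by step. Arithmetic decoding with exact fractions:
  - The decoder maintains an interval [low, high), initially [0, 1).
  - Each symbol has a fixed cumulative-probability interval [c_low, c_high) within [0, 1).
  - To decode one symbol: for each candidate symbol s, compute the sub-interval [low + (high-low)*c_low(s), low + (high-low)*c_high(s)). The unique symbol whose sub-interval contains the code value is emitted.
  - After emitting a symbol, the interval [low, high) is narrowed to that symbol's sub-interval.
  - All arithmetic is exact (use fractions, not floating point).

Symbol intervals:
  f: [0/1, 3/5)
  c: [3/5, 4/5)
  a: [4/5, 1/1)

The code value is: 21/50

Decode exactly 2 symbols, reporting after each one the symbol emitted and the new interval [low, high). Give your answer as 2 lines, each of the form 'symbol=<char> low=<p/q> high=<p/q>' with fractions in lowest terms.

Answer: symbol=f low=0/1 high=3/5
symbol=c low=9/25 high=12/25

Derivation:
Step 1: interval [0/1, 1/1), width = 1/1 - 0/1 = 1/1
  'f': [0/1 + 1/1*0/1, 0/1 + 1/1*3/5) = [0/1, 3/5) <- contains code 21/50
  'c': [0/1 + 1/1*3/5, 0/1 + 1/1*4/5) = [3/5, 4/5)
  'a': [0/1 + 1/1*4/5, 0/1 + 1/1*1/1) = [4/5, 1/1)
  emit 'f', narrow to [0/1, 3/5)
Step 2: interval [0/1, 3/5), width = 3/5 - 0/1 = 3/5
  'f': [0/1 + 3/5*0/1, 0/1 + 3/5*3/5) = [0/1, 9/25)
  'c': [0/1 + 3/5*3/5, 0/1 + 3/5*4/5) = [9/25, 12/25) <- contains code 21/50
  'a': [0/1 + 3/5*4/5, 0/1 + 3/5*1/1) = [12/25, 3/5)
  emit 'c', narrow to [9/25, 12/25)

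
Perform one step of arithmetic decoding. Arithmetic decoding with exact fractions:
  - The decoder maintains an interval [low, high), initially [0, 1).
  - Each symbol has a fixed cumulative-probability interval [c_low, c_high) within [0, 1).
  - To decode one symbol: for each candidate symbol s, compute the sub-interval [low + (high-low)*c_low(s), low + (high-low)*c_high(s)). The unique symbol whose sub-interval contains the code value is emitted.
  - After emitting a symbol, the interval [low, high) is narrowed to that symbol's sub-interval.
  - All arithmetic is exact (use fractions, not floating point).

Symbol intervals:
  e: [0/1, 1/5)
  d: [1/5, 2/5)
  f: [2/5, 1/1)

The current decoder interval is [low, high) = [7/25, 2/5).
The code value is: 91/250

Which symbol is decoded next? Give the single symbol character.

Interval width = high − low = 2/5 − 7/25 = 3/25
Scaled code = (code − low) / width = (91/250 − 7/25) / 3/25 = 7/10
  e: [0/1, 1/5) 
  d: [1/5, 2/5) 
  f: [2/5, 1/1) ← scaled code falls here ✓

Answer: f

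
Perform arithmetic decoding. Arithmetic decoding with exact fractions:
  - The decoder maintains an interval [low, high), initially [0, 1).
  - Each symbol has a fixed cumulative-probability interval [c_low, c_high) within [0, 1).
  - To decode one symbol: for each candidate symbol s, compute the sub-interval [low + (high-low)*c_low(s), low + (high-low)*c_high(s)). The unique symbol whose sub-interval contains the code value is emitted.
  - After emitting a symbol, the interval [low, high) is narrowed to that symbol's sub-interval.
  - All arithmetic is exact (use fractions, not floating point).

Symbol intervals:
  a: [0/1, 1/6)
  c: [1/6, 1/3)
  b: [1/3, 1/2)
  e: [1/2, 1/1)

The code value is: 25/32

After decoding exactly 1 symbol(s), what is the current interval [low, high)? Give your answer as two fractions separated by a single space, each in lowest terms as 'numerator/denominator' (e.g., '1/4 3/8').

Answer: 1/2 1/1

Derivation:
Step 1: interval [0/1, 1/1), width = 1/1 - 0/1 = 1/1
  'a': [0/1 + 1/1*0/1, 0/1 + 1/1*1/6) = [0/1, 1/6)
  'c': [0/1 + 1/1*1/6, 0/1 + 1/1*1/3) = [1/6, 1/3)
  'b': [0/1 + 1/1*1/3, 0/1 + 1/1*1/2) = [1/3, 1/2)
  'e': [0/1 + 1/1*1/2, 0/1 + 1/1*1/1) = [1/2, 1/1) <- contains code 25/32
  emit 'e', narrow to [1/2, 1/1)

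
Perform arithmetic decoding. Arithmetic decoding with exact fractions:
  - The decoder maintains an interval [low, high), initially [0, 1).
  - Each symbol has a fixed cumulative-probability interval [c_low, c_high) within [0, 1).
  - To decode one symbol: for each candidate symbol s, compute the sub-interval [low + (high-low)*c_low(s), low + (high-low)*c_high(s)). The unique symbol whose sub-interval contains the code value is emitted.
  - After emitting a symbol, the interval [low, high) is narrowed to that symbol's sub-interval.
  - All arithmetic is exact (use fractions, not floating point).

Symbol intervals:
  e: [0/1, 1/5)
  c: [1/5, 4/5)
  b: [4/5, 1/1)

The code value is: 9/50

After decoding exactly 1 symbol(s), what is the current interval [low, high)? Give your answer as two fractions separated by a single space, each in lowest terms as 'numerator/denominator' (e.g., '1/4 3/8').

Step 1: interval [0/1, 1/1), width = 1/1 - 0/1 = 1/1
  'e': [0/1 + 1/1*0/1, 0/1 + 1/1*1/5) = [0/1, 1/5) <- contains code 9/50
  'c': [0/1 + 1/1*1/5, 0/1 + 1/1*4/5) = [1/5, 4/5)
  'b': [0/1 + 1/1*4/5, 0/1 + 1/1*1/1) = [4/5, 1/1)
  emit 'e', narrow to [0/1, 1/5)

Answer: 0/1 1/5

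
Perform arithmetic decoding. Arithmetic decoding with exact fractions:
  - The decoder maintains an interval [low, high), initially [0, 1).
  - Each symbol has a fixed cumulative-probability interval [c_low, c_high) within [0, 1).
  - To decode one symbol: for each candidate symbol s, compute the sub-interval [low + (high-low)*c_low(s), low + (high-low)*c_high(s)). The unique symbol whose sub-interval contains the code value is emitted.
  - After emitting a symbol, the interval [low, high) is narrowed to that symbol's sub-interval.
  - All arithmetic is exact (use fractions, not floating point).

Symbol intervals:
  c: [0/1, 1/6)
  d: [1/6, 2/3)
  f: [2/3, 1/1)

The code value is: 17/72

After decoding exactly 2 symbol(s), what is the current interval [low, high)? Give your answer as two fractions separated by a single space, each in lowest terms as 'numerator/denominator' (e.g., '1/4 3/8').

Step 1: interval [0/1, 1/1), width = 1/1 - 0/1 = 1/1
  'c': [0/1 + 1/1*0/1, 0/1 + 1/1*1/6) = [0/1, 1/6)
  'd': [0/1 + 1/1*1/6, 0/1 + 1/1*2/3) = [1/6, 2/3) <- contains code 17/72
  'f': [0/1 + 1/1*2/3, 0/1 + 1/1*1/1) = [2/3, 1/1)
  emit 'd', narrow to [1/6, 2/3)
Step 2: interval [1/6, 2/3), width = 2/3 - 1/6 = 1/2
  'c': [1/6 + 1/2*0/1, 1/6 + 1/2*1/6) = [1/6, 1/4) <- contains code 17/72
  'd': [1/6 + 1/2*1/6, 1/6 + 1/2*2/3) = [1/4, 1/2)
  'f': [1/6 + 1/2*2/3, 1/6 + 1/2*1/1) = [1/2, 2/3)
  emit 'c', narrow to [1/6, 1/4)

Answer: 1/6 1/4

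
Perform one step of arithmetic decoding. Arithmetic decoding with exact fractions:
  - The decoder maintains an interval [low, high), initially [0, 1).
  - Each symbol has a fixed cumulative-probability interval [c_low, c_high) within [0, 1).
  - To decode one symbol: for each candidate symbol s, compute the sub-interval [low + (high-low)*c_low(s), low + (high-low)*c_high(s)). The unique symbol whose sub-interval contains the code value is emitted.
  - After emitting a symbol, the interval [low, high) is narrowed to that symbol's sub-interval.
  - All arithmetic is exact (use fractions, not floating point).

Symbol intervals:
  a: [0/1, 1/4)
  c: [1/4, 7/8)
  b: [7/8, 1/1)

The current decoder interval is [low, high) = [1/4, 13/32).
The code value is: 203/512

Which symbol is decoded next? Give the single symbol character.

Interval width = high − low = 13/32 − 1/4 = 5/32
Scaled code = (code − low) / width = (203/512 − 1/4) / 5/32 = 15/16
  a: [0/1, 1/4) 
  c: [1/4, 7/8) 
  b: [7/8, 1/1) ← scaled code falls here ✓

Answer: b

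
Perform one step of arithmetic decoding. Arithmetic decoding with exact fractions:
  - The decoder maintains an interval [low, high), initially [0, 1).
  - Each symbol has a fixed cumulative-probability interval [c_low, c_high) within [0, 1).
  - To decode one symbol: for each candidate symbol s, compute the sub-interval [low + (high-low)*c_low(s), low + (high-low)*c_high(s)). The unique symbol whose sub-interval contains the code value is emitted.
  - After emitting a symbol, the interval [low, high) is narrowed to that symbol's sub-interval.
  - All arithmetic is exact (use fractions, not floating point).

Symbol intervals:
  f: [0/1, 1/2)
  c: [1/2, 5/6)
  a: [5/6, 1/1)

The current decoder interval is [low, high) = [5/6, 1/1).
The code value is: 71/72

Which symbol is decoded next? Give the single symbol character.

Answer: a

Derivation:
Interval width = high − low = 1/1 − 5/6 = 1/6
Scaled code = (code − low) / width = (71/72 − 5/6) / 1/6 = 11/12
  f: [0/1, 1/2) 
  c: [1/2, 5/6) 
  a: [5/6, 1/1) ← scaled code falls here ✓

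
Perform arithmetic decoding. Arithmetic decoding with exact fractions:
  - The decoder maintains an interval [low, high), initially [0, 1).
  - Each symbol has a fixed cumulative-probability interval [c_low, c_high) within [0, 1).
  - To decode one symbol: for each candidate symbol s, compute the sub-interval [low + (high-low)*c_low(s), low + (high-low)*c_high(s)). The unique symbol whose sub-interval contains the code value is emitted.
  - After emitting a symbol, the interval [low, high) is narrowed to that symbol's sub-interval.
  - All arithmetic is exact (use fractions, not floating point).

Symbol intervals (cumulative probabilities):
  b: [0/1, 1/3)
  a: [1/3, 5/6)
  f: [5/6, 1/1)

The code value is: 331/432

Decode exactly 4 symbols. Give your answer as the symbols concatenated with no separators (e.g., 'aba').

Step 1: interval [0/1, 1/1), width = 1/1 - 0/1 = 1/1
  'b': [0/1 + 1/1*0/1, 0/1 + 1/1*1/3) = [0/1, 1/3)
  'a': [0/1 + 1/1*1/3, 0/1 + 1/1*5/6) = [1/3, 5/6) <- contains code 331/432
  'f': [0/1 + 1/1*5/6, 0/1 + 1/1*1/1) = [5/6, 1/1)
  emit 'a', narrow to [1/3, 5/6)
Step 2: interval [1/3, 5/6), width = 5/6 - 1/3 = 1/2
  'b': [1/3 + 1/2*0/1, 1/3 + 1/2*1/3) = [1/3, 1/2)
  'a': [1/3 + 1/2*1/3, 1/3 + 1/2*5/6) = [1/2, 3/4)
  'f': [1/3 + 1/2*5/6, 1/3 + 1/2*1/1) = [3/4, 5/6) <- contains code 331/432
  emit 'f', narrow to [3/4, 5/6)
Step 3: interval [3/4, 5/6), width = 5/6 - 3/4 = 1/12
  'b': [3/4 + 1/12*0/1, 3/4 + 1/12*1/3) = [3/4, 7/9) <- contains code 331/432
  'a': [3/4 + 1/12*1/3, 3/4 + 1/12*5/6) = [7/9, 59/72)
  'f': [3/4 + 1/12*5/6, 3/4 + 1/12*1/1) = [59/72, 5/6)
  emit 'b', narrow to [3/4, 7/9)
Step 4: interval [3/4, 7/9), width = 7/9 - 3/4 = 1/36
  'b': [3/4 + 1/36*0/1, 3/4 + 1/36*1/3) = [3/4, 41/54)
  'a': [3/4 + 1/36*1/3, 3/4 + 1/36*5/6) = [41/54, 167/216) <- contains code 331/432
  'f': [3/4 + 1/36*5/6, 3/4 + 1/36*1/1) = [167/216, 7/9)
  emit 'a', narrow to [41/54, 167/216)

Answer: afba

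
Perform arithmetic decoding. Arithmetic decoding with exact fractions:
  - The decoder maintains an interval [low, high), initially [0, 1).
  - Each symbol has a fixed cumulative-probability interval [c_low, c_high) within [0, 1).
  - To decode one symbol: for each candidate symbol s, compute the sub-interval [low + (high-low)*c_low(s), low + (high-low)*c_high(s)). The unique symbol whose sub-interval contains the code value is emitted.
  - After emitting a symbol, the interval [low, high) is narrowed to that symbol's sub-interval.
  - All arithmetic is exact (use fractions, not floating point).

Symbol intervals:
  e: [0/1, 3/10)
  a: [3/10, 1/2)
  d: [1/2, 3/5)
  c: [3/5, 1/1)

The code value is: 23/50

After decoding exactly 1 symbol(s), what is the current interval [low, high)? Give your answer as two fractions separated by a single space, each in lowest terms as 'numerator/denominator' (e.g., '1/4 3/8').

Answer: 3/10 1/2

Derivation:
Step 1: interval [0/1, 1/1), width = 1/1 - 0/1 = 1/1
  'e': [0/1 + 1/1*0/1, 0/1 + 1/1*3/10) = [0/1, 3/10)
  'a': [0/1 + 1/1*3/10, 0/1 + 1/1*1/2) = [3/10, 1/2) <- contains code 23/50
  'd': [0/1 + 1/1*1/2, 0/1 + 1/1*3/5) = [1/2, 3/5)
  'c': [0/1 + 1/1*3/5, 0/1 + 1/1*1/1) = [3/5, 1/1)
  emit 'a', narrow to [3/10, 1/2)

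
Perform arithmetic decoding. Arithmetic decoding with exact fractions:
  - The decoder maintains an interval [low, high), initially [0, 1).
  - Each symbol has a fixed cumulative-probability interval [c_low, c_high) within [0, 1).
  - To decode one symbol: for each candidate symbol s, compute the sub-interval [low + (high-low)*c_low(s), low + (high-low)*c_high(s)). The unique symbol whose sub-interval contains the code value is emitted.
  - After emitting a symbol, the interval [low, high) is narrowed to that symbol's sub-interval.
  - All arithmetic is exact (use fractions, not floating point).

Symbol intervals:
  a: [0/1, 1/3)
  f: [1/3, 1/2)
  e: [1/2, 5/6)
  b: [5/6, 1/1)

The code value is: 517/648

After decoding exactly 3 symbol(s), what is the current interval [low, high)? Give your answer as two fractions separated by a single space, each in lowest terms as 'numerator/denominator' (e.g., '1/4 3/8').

Answer: 43/54 29/36

Derivation:
Step 1: interval [0/1, 1/1), width = 1/1 - 0/1 = 1/1
  'a': [0/1 + 1/1*0/1, 0/1 + 1/1*1/3) = [0/1, 1/3)
  'f': [0/1 + 1/1*1/3, 0/1 + 1/1*1/2) = [1/3, 1/2)
  'e': [0/1 + 1/1*1/2, 0/1 + 1/1*5/6) = [1/2, 5/6) <- contains code 517/648
  'b': [0/1 + 1/1*5/6, 0/1 + 1/1*1/1) = [5/6, 1/1)
  emit 'e', narrow to [1/2, 5/6)
Step 2: interval [1/2, 5/6), width = 5/6 - 1/2 = 1/3
  'a': [1/2 + 1/3*0/1, 1/2 + 1/3*1/3) = [1/2, 11/18)
  'f': [1/2 + 1/3*1/3, 1/2 + 1/3*1/2) = [11/18, 2/3)
  'e': [1/2 + 1/3*1/2, 1/2 + 1/3*5/6) = [2/3, 7/9)
  'b': [1/2 + 1/3*5/6, 1/2 + 1/3*1/1) = [7/9, 5/6) <- contains code 517/648
  emit 'b', narrow to [7/9, 5/6)
Step 3: interval [7/9, 5/6), width = 5/6 - 7/9 = 1/18
  'a': [7/9 + 1/18*0/1, 7/9 + 1/18*1/3) = [7/9, 43/54)
  'f': [7/9 + 1/18*1/3, 7/9 + 1/18*1/2) = [43/54, 29/36) <- contains code 517/648
  'e': [7/9 + 1/18*1/2, 7/9 + 1/18*5/6) = [29/36, 89/108)
  'b': [7/9 + 1/18*5/6, 7/9 + 1/18*1/1) = [89/108, 5/6)
  emit 'f', narrow to [43/54, 29/36)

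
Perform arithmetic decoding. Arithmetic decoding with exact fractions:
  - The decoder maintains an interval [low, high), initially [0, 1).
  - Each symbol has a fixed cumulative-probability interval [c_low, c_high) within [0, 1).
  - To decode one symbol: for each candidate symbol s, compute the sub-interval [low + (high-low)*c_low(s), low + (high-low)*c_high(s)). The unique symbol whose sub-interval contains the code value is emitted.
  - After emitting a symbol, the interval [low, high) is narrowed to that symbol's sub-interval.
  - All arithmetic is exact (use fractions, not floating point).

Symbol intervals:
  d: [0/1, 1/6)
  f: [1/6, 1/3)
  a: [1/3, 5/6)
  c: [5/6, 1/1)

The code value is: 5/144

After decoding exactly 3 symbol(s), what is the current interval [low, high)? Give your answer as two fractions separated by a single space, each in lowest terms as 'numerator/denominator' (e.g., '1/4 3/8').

Answer: 7/216 1/27

Derivation:
Step 1: interval [0/1, 1/1), width = 1/1 - 0/1 = 1/1
  'd': [0/1 + 1/1*0/1, 0/1 + 1/1*1/6) = [0/1, 1/6) <- contains code 5/144
  'f': [0/1 + 1/1*1/6, 0/1 + 1/1*1/3) = [1/6, 1/3)
  'a': [0/1 + 1/1*1/3, 0/1 + 1/1*5/6) = [1/3, 5/6)
  'c': [0/1 + 1/1*5/6, 0/1 + 1/1*1/1) = [5/6, 1/1)
  emit 'd', narrow to [0/1, 1/6)
Step 2: interval [0/1, 1/6), width = 1/6 - 0/1 = 1/6
  'd': [0/1 + 1/6*0/1, 0/1 + 1/6*1/6) = [0/1, 1/36)
  'f': [0/1 + 1/6*1/6, 0/1 + 1/6*1/3) = [1/36, 1/18) <- contains code 5/144
  'a': [0/1 + 1/6*1/3, 0/1 + 1/6*5/6) = [1/18, 5/36)
  'c': [0/1 + 1/6*5/6, 0/1 + 1/6*1/1) = [5/36, 1/6)
  emit 'f', narrow to [1/36, 1/18)
Step 3: interval [1/36, 1/18), width = 1/18 - 1/36 = 1/36
  'd': [1/36 + 1/36*0/1, 1/36 + 1/36*1/6) = [1/36, 7/216)
  'f': [1/36 + 1/36*1/6, 1/36 + 1/36*1/3) = [7/216, 1/27) <- contains code 5/144
  'a': [1/36 + 1/36*1/3, 1/36 + 1/36*5/6) = [1/27, 11/216)
  'c': [1/36 + 1/36*5/6, 1/36 + 1/36*1/1) = [11/216, 1/18)
  emit 'f', narrow to [7/216, 1/27)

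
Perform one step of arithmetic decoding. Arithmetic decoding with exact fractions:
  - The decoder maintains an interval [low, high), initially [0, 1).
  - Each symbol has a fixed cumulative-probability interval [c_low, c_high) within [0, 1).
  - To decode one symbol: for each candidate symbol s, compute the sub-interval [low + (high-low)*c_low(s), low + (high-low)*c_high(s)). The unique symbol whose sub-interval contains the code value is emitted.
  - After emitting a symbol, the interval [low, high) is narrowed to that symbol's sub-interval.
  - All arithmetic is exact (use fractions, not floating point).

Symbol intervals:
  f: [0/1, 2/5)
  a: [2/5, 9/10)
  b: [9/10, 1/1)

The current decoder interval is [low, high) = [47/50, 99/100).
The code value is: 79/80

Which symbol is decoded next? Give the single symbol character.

Answer: b

Derivation:
Interval width = high − low = 99/100 − 47/50 = 1/20
Scaled code = (code − low) / width = (79/80 − 47/50) / 1/20 = 19/20
  f: [0/1, 2/5) 
  a: [2/5, 9/10) 
  b: [9/10, 1/1) ← scaled code falls here ✓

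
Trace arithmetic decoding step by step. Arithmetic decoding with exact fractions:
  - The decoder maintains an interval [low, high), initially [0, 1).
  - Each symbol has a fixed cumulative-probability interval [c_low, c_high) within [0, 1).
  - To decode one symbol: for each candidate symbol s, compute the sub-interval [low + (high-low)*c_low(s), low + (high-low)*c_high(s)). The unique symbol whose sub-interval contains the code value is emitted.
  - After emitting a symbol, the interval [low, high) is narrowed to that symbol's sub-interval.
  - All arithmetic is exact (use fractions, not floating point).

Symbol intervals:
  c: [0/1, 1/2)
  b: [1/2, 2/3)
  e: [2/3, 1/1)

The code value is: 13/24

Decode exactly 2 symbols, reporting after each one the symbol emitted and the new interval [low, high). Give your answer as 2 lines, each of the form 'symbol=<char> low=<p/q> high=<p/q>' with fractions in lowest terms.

Step 1: interval [0/1, 1/1), width = 1/1 - 0/1 = 1/1
  'c': [0/1 + 1/1*0/1, 0/1 + 1/1*1/2) = [0/1, 1/2)
  'b': [0/1 + 1/1*1/2, 0/1 + 1/1*2/3) = [1/2, 2/3) <- contains code 13/24
  'e': [0/1 + 1/1*2/3, 0/1 + 1/1*1/1) = [2/3, 1/1)
  emit 'b', narrow to [1/2, 2/3)
Step 2: interval [1/2, 2/3), width = 2/3 - 1/2 = 1/6
  'c': [1/2 + 1/6*0/1, 1/2 + 1/6*1/2) = [1/2, 7/12) <- contains code 13/24
  'b': [1/2 + 1/6*1/2, 1/2 + 1/6*2/3) = [7/12, 11/18)
  'e': [1/2 + 1/6*2/3, 1/2 + 1/6*1/1) = [11/18, 2/3)
  emit 'c', narrow to [1/2, 7/12)

Answer: symbol=b low=1/2 high=2/3
symbol=c low=1/2 high=7/12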